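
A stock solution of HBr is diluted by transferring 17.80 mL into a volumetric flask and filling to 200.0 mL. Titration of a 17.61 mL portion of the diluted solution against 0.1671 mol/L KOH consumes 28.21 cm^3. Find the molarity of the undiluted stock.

3.01 M

n(KOH) = 0.1671 x 0.02821 = 0.004714 mol.
n(HBr) in the aliquot = 0.004714 mol.
[diluted HBr] = 0.004714 / 0.01761 = 0.2677 M.
Dilution factor = 200.0/17.80 = 11.24, so [stock] = 0.2677 x 11.24 = 3.01 M.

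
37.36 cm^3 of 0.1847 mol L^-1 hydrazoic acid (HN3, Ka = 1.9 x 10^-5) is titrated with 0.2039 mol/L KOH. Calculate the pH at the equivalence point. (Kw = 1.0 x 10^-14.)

n(HN3) = 0.1847 x 0.03736 = 0.006900 mol; V(KOH) at equivalence = 0.006900/0.2039 = 0.03384 L.
At equivalence all the acid is converted to N3-; total volume = 0.03736 + 0.03384 = 0.07120 L, so [N3-] = 0.006900/0.07120 = 0.09691 M.
Kb = Kw/Ka = 1.0e-14 / 1.9 x 10^-5 = 5.26e-10.
[OH^-] = sqrt(Kb x [N3-]) = sqrt(5.26e-10 x 0.09691) = 7.14e-6 M.
pOH = 5.15, so pH = 14.00 - 5.15 = 8.85.

8.85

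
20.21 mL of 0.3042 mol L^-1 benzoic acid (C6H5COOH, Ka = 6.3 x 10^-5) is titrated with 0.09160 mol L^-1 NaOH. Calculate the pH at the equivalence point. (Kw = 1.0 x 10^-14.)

n(C6H5COOH) = 0.3042 x 0.02021 = 0.006148 mol; V(NaOH) at equivalence = 0.006148/0.09160 = 0.06712 L.
At equivalence all the acid is converted to C6H5COO-; total volume = 0.02021 + 0.06712 = 0.08733 L, so [C6H5COO-] = 0.006148/0.08733 = 0.07040 M.
Kb = Kw/Ka = 1.0e-14 / 6.3 x 10^-5 = 1.59e-10.
[OH^-] = sqrt(Kb x [C6H5COO-]) = sqrt(1.59e-10 x 0.07040) = 3.34e-6 M.
pOH = 5.48, so pH = 14.00 - 5.48 = 8.52.

8.52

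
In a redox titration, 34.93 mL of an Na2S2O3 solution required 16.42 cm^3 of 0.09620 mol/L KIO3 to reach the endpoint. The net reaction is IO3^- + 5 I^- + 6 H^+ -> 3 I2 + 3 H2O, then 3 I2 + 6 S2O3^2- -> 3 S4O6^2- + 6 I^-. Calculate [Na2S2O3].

n(KIO3) = 0.09620 x 0.01642 = 0.001580 mol.
From the balanced equation, 1 mol KIO3 reacts with 6 mol Na2S2O3, so n(Na2S2O3) = 0.001580 x 6/1 = 0.009478 mol.
[Na2S2O3] = 0.009478 / 0.03493 L = 0.271 M.

0.271 M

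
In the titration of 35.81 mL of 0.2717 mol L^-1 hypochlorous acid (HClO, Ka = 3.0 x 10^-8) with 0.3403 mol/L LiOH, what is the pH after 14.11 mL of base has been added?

7.51

Initial n(HClO) = 0.2717 x 0.03581 = 0.009730 mol.
n(LiOH) added = 0.3403 x 0.01411 = 0.004802 mol, converting that many moles of HClO to ClO-.
Remaining n(HClO) = 0.004928 mol; n(ClO-) = 0.004802 mol.
By Henderson-Hasselbalch, pH = pKa + log([A^-]/[HA]) = 7.52 + log(0.004802/0.004928) = 7.52 + (-0.01) = 7.51.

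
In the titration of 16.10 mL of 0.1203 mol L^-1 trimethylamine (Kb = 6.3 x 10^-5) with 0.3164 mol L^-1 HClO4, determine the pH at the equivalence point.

5.43

n((CH3)3N) = 0.1203 x 0.01610 = 0.001937 mol; V(HClO4) at equivalence = 0.001937/0.3164 = 0.006121 L.
At equivalence the base is fully converted to (CH3)3NH+; total volume = 0.02222 L, so [(CH3)3NH+] = 0.001937/0.02222 = 0.08716 M.
Ka((CH3)3NH+) = Kw/Kb = 1.0e-14 / 6.3 x 10^-5 = 1.59e-10.
[H^+] = sqrt(Ka x [(CH3)3NH+]) = sqrt(1.59e-10 x 0.08716) = 3.72e-6 M.
pH = -log(3.72e-6) = 5.43.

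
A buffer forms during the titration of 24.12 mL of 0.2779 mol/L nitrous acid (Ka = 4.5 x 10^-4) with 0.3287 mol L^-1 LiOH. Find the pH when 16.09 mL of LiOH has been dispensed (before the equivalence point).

Initial n(HNO2) = 0.2779 x 0.02412 = 0.006703 mol.
n(LiOH) added = 0.3287 x 0.01609 = 0.005289 mol, converting that many moles of HNO2 to NO2-.
Remaining n(HNO2) = 0.001414 mol; n(NO2-) = 0.005289 mol.
By Henderson-Hasselbalch, pH = pKa + log([A^-]/[HA]) = 3.35 + log(0.005289/0.001414) = 3.35 + (+0.57) = 3.92.

3.92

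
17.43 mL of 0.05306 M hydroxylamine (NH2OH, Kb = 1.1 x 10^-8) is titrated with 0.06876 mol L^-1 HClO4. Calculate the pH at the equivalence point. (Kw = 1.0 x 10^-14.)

n(NH2OH) = 0.05306 x 0.01743 = 0.0009248 mol; V(HClO4) at equivalence = 0.0009248/0.06876 = 0.01345 L.
At equivalence the base is fully converted to NH3OH+; total volume = 0.03088 L, so [NH3OH+] = 0.0009248/0.03088 = 0.02995 M.
Ka(NH3OH+) = Kw/Kb = 1.0e-14 / 1.1 x 10^-8 = 9.09e-7.
[H^+] = sqrt(Ka x [NH3OH+]) = sqrt(9.09e-7 x 0.02995) = 0.000165 M.
pH = -log(0.000165) = 3.78.

3.78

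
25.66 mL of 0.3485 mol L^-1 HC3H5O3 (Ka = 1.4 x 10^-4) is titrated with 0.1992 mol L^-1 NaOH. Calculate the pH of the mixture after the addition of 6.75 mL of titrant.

3.10

Initial n(HC3H5O3) = 0.3485 x 0.02566 = 0.008943 mol.
n(NaOH) added = 0.1992 x 0.006750 = 0.001345 mol, converting that many moles of HC3H5O3 to C3H5O3-.
Remaining n(HC3H5O3) = 0.007598 mol; n(C3H5O3-) = 0.001345 mol.
By Henderson-Hasselbalch, pH = pKa + log([A^-]/[HA]) = 3.85 + log(0.001345/0.007598) = 3.85 + (-0.75) = 3.10.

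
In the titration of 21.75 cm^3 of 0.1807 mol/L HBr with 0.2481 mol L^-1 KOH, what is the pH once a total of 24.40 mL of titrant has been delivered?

12.66

n(acid) = 0.1807 x 0.02175 = 0.003930 mol; n(KOH) added = 0.2481 x 0.02440 = 0.006054 mol.
Base is in excess by 0.006054 - 0.003930 = 0.002123 mol in a total volume of 0.04615 L.
[OH^-] = 0.002123/0.04615 = 0.04601 M, so pOH = 1.34 and pH = 14.00 - 1.34 = 12.66.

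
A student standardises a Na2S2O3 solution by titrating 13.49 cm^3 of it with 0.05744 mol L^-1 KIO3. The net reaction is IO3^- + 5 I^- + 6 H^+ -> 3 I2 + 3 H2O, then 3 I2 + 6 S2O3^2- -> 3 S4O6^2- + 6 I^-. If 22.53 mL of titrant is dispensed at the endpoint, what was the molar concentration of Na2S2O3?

0.576 M

n(KIO3) = 0.05744 x 0.02253 = 0.001294 mol.
From the balanced equation, 1 mol KIO3 reacts with 6 mol Na2S2O3, so n(Na2S2O3) = 0.001294 x 6/1 = 0.007765 mol.
[Na2S2O3] = 0.007765 / 0.01349 L = 0.576 M.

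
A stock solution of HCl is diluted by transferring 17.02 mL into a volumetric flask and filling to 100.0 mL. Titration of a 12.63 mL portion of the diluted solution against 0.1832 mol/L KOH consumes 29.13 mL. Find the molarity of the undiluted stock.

2.48 M

n(KOH) = 0.1832 x 0.02913 = 0.005337 mol.
n(HCl) in the aliquot = 0.005337 mol.
[diluted HCl] = 0.005337 / 0.01263 = 0.4225 M.
Dilution factor = 100.0/17.02 = 5.875, so [stock] = 0.4225 x 5.875 = 2.48 M.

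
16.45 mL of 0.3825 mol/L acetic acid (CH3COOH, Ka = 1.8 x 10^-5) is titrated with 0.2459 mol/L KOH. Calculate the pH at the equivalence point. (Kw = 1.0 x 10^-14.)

8.96

n(CH3COOH) = 0.3825 x 0.01645 = 0.006292 mol; V(KOH) at equivalence = 0.006292/0.2459 = 0.02559 L.
At equivalence all the acid is converted to CH3COO-; total volume = 0.01645 + 0.02559 = 0.04204 L, so [CH3COO-] = 0.006292/0.04204 = 0.1497 M.
Kb = Kw/Ka = 1.0e-14 / 1.8 x 10^-5 = 5.56e-10.
[OH^-] = sqrt(Kb x [CH3COO-]) = sqrt(5.56e-10 x 0.1497) = 9.12e-6 M.
pOH = 5.04, so pH = 14.00 - 5.04 = 8.96.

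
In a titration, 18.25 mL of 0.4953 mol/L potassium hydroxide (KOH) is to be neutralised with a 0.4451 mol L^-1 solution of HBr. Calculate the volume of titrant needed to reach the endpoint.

20.3 mL

n(KOH) = 0.4953 mol/L x 0.01825 L = 0.009039 mol.
At equivalence n(HBr) = n(KOH) = 0.009039 mol.
V(HBr) = 0.009039 / 0.4451 = 0.02031 L = 20.3 mL.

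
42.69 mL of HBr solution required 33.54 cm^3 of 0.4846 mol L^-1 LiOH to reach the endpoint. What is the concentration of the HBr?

n(LiOH) delivered = 0.4846 x 0.03354 = 0.01625 mol.
For a 1:1 reaction, n(HBr) = 0.01625 mol.
[HBr] = 0.01625 mol / 0.04269 L = 0.381 M.

0.381 M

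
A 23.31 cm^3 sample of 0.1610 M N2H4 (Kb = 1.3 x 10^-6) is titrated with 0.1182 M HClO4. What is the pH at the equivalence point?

4.64

n(N2H4) = 0.1610 x 0.02331 = 0.003753 mol; V(HClO4) at equivalence = 0.003753/0.1182 = 0.03175 L.
At equivalence the base is fully converted to N2H5+; total volume = 0.05506 L, so [N2H5+] = 0.003753/0.05506 = 0.06816 M.
Ka(N2H5+) = Kw/Kb = 1.0e-14 / 1.3 x 10^-6 = 7.69e-9.
[H^+] = sqrt(Ka x [N2H5+]) = sqrt(7.69e-9 x 0.06816) = 2.29e-5 M.
pH = -log(2.29e-5) = 4.64.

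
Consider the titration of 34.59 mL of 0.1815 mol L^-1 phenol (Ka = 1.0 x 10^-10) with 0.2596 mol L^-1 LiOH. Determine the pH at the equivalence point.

11.51

n(C6H5OH) = 0.1815 x 0.03459 = 0.006278 mol; V(LiOH) at equivalence = 0.006278/0.2596 = 0.02418 L.
At equivalence all the acid is converted to C6H5O-; total volume = 0.03459 + 0.02418 = 0.05877 L, so [C6H5O-] = 0.006278/0.05877 = 0.1068 M.
Kb = Kw/Ka = 1.0e-14 / 1.0 x 10^-10 = 0.000100.
[OH^-] = sqrt(Kb x [C6H5O-]) = sqrt(0.000100 x 0.1068) = 0.00327 M.
pOH = 2.49, so pH = 14.00 - 2.49 = 11.51.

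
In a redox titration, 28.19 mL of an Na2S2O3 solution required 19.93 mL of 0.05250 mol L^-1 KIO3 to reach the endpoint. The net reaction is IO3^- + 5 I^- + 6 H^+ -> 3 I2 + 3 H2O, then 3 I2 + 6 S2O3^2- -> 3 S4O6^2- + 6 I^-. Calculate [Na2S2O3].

n(KIO3) = 0.05250 x 0.01993 = 0.001046 mol.
From the balanced equation, 1 mol KIO3 reacts with 6 mol Na2S2O3, so n(Na2S2O3) = 0.001046 x 6/1 = 0.006278 mol.
[Na2S2O3] = 0.006278 / 0.02819 L = 0.223 M.

0.223 M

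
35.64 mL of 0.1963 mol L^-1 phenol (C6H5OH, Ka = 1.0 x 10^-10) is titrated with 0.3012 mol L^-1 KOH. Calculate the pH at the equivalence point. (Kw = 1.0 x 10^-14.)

n(C6H5OH) = 0.1963 x 0.03564 = 0.006996 mol; V(KOH) at equivalence = 0.006996/0.3012 = 0.02323 L.
At equivalence all the acid is converted to C6H5O-; total volume = 0.03564 + 0.02323 = 0.05887 L, so [C6H5O-] = 0.006996/0.05887 = 0.1188 M.
Kb = Kw/Ka = 1.0e-14 / 1.0 x 10^-10 = 0.000100.
[OH^-] = sqrt(Kb x [C6H5O-]) = sqrt(0.000100 x 0.1188) = 0.00345 M.
pOH = 2.46, so pH = 14.00 - 2.46 = 11.54.

11.54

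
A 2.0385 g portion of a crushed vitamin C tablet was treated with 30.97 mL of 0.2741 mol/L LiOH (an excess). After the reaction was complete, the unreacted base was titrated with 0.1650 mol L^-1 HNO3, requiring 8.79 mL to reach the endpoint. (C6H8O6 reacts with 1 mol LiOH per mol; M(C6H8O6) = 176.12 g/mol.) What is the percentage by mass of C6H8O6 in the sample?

60.8%

Total n(LiOH) added = 0.2741 x 0.03097 = 0.008489 mol.
n(HNO3) used = 0.1650 x 0.008790 = 0.001450 mol, which equals the excess n(LiOH).
So n(LiOH) consumed by the sample = 0.008489 - 0.001450 = 0.007039 mol.
n(C6H8O6) = 0.007039 / 1 = 0.007039 mol.
mass C6H8O6 = 0.007039 x 176.12 = 1.240 g, so %C6H8O6 = 1.240/2.0385 x 100 = 60.8%.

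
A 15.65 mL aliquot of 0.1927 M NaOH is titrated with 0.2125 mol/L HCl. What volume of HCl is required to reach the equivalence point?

14.2 mL

n(NaOH) = 0.1927 mol/L x 0.01565 L = 0.003016 mol.
At equivalence n(HCl) = n(NaOH) = 0.003016 mol.
V(HCl) = 0.003016 / 0.2125 = 0.01419 L = 14.2 mL.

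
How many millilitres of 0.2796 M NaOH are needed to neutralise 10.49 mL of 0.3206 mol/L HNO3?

n(HNO3) = 0.3206 mol/L x 0.01049 L = 0.003363 mol.
At equivalence n(NaOH) = n(HNO3) = 0.003363 mol.
V(NaOH) = 0.003363 / 0.2796 = 0.01203 L = 12.0 mL.

12.0 mL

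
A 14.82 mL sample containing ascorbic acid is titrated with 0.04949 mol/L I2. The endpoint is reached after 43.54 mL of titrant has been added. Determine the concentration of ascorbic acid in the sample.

0.145 M

n(I2) = 0.04949 x 0.04354 = 0.002155 mol.
From the balanced equation, 1 mol I2 reacts with 1 mol ascorbic acid, so n(ascorbic acid) = 0.002155 x 1/1 = 0.002155 mol.
[ascorbic acid] = 0.002155 / 0.01482 L = 0.145 M.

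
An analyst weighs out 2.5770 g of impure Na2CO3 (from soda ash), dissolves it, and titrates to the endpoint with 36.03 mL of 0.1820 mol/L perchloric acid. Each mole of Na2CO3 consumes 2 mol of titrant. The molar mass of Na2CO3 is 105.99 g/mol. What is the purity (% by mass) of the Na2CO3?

13.5%

n(HClO4) = 0.1820 x 0.03603 = 0.006557 mol.
n(Na2CO3) = 0.006557 / 2 = 0.003279 mol.
mass of Na2CO3 = 0.003279 x 105.99 = 0.3475 g.
% purity = 0.3475 / 2.5770 x 100 = 13.5%.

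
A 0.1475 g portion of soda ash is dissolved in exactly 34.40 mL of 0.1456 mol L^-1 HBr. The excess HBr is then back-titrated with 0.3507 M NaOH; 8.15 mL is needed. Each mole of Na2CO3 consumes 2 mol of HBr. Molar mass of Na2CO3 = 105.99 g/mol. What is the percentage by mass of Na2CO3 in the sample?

Total n(HBr) added = 0.1456 x 0.03440 = 0.005009 mol.
n(NaOH) used = 0.3507 x 0.008150 = 0.002858 mol, which equals the excess n(HBr).
So n(HBr) consumed by the sample = 0.005009 - 0.002858 = 0.002150 mol.
n(Na2CO3) = 0.002150 / 2 = 0.001075 mol.
mass Na2CO3 = 0.001075 x 105.99 = 0.1140 g, so %Na2CO3 = 0.1140/0.1475 x 100 = 77.3%.

77.3%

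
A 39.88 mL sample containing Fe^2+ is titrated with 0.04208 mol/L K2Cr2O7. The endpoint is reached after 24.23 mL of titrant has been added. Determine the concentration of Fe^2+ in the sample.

n(K2Cr2O7) = 0.04208 x 0.02423 = 0.001020 mol.
From the balanced equation, 1 mol K2Cr2O7 reacts with 6 mol Fe^2+, so n(Fe^2+) = 0.001020 x 6/1 = 0.006118 mol.
[Fe^2+] = 0.006118 / 0.03988 L = 0.153 M.

0.153 M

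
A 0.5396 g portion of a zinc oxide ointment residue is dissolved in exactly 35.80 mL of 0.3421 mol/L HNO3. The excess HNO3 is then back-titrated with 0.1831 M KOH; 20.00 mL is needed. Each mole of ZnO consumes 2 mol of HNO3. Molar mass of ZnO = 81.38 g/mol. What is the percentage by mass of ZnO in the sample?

64.7%

Total n(HNO3) added = 0.3421 x 0.03580 = 0.01225 mol.
n(KOH) used = 0.1831 x 0.02000 = 0.003662 mol, which equals the excess n(HNO3).
So n(HNO3) consumed by the sample = 0.01225 - 0.003662 = 0.008585 mol.
n(ZnO) = 0.008585 / 2 = 0.004293 mol.
mass ZnO = 0.004293 x 81.38 = 0.3493 g, so %ZnO = 0.3493/0.5396 x 100 = 64.7%.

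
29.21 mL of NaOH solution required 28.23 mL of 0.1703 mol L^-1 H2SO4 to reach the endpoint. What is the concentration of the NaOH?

0.329 M

n(H2SO4) delivered = 0.1703 x 0.02823 = 0.004808 mol.
The reaction is 2 NaOH + 1 H2SO4, so n(NaOH) = 0.004808 x 2/1 = 0.009615 mol.
[NaOH] = 0.009615 mol / 0.02921 L = 0.329 M.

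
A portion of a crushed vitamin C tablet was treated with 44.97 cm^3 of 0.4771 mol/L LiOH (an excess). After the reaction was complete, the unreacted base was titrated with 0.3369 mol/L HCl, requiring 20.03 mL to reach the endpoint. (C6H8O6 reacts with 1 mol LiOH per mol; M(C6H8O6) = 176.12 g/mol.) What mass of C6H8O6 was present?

2.59 g

Total n(LiOH) added = 0.4771 x 0.04497 = 0.02146 mol.
n(HCl) used = 0.3369 x 0.02003 = 0.006748 mol, which equals the excess n(LiOH).
So n(LiOH) consumed by the sample = 0.02146 - 0.006748 = 0.01471 mol.
n(C6H8O6) = 0.01471 / 1 = 0.01471 mol.
mass = 0.01471 mol x 176.12 g/mol = 2.59 g.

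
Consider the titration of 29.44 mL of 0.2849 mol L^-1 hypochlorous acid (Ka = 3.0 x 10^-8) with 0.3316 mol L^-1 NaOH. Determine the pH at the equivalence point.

n(HClO) = 0.2849 x 0.02944 = 0.008387 mol; V(NaOH) at equivalence = 0.008387/0.3316 = 0.02529 L.
At equivalence all the acid is converted to ClO-; total volume = 0.02944 + 0.02529 = 0.05473 L, so [ClO-] = 0.008387/0.05473 = 0.1532 M.
Kb = Kw/Ka = 1.0e-14 / 3.0 x 10^-8 = 3.33e-7.
[OH^-] = sqrt(Kb x [ClO-]) = sqrt(3.33e-7 x 0.1532) = 0.000226 M.
pOH = 3.65, so pH = 14.00 - 3.65 = 10.35.

10.35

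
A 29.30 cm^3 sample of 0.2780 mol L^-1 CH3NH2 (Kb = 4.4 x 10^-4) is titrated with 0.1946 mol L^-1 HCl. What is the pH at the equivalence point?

n(CH3NH2) = 0.2780 x 0.02930 = 0.008145 mol; V(HCl) at equivalence = 0.008145/0.1946 = 0.04186 L.
At equivalence the base is fully converted to CH3NH3+; total volume = 0.07116 L, so [CH3NH3+] = 0.008145/0.07116 = 0.1145 M.
Ka(CH3NH3+) = Kw/Kb = 1.0e-14 / 4.4 x 10^-4 = 2.27e-11.
[H^+] = sqrt(Ka x [CH3NH3+]) = sqrt(2.27e-11 x 0.1145) = 1.61e-6 M.
pH = -log(1.61e-6) = 5.79.

5.79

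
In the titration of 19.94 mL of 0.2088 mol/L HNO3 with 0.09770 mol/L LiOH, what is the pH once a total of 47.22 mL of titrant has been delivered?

n(acid) = 0.2088 x 0.01994 = 0.004163 mol; n(LiOH) added = 0.09770 x 0.04722 = 0.004613 mol.
Base is in excess by 0.004613 - 0.004163 = 0.0004499 mol in a total volume of 0.06716 L.
[OH^-] = 0.0004499/0.06716 = 0.006699 M, so pOH = 2.17 and pH = 14.00 - 2.17 = 11.83.

11.83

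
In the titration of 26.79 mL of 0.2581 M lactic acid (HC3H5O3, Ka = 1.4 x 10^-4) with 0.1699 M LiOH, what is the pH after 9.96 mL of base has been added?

3.36

Initial n(HC3H5O3) = 0.2581 x 0.02679 = 0.006914 mol.
n(LiOH) added = 0.1699 x 0.009960 = 0.001692 mol, converting that many moles of HC3H5O3 to C3H5O3-.
Remaining n(HC3H5O3) = 0.005222 mol; n(C3H5O3-) = 0.001692 mol.
By Henderson-Hasselbalch, pH = pKa + log([A^-]/[HA]) = 3.85 + log(0.001692/0.005222) = 3.85 + (-0.49) = 3.36.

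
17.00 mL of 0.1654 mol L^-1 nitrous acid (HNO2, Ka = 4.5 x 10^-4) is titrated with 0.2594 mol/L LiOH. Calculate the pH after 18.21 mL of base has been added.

n(acid) = 0.1654 x 0.01700 = 0.002812 mol; n(LiOH) added = 0.2594 x 0.01821 = 0.004724 mol.
Base is in excess by 0.004724 - 0.002812 = 0.001912 mol in a total volume of 0.03521 L.
[OH^-] = 0.001912/0.03521 = 0.05430 M, so pOH = 1.27 and pH = 14.00 - 1.27 = 12.73.

12.73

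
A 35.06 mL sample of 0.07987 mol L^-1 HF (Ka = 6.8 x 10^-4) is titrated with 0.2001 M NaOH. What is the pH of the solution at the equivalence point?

7.96

n(HF) = 0.07987 x 0.03506 = 0.002800 mol; V(NaOH) at equivalence = 0.002800/0.2001 = 0.01399 L.
At equivalence all the acid is converted to F-; total volume = 0.03506 + 0.01399 = 0.04905 L, so [F-] = 0.002800/0.04905 = 0.05708 M.
Kb = Kw/Ka = 1.0e-14 / 6.8 x 10^-4 = 1.47e-11.
[OH^-] = sqrt(Kb x [F-]) = sqrt(1.47e-11 x 0.05708) = 9.16e-7 M.
pOH = 6.04, so pH = 14.00 - 6.04 = 7.96.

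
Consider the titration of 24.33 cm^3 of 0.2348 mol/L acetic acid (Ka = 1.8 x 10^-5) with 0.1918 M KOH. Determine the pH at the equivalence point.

8.88

n(CH3COOH) = 0.2348 x 0.02433 = 0.005713 mol; V(KOH) at equivalence = 0.005713/0.1918 = 0.02978 L.
At equivalence all the acid is converted to CH3COO-; total volume = 0.02433 + 0.02978 = 0.05411 L, so [CH3COO-] = 0.005713/0.05411 = 0.1056 M.
Kb = Kw/Ka = 1.0e-14 / 1.8 x 10^-5 = 5.56e-10.
[OH^-] = sqrt(Kb x [CH3COO-]) = sqrt(5.56e-10 x 0.1056) = 7.66e-6 M.
pOH = 5.12, so pH = 14.00 - 5.12 = 8.88.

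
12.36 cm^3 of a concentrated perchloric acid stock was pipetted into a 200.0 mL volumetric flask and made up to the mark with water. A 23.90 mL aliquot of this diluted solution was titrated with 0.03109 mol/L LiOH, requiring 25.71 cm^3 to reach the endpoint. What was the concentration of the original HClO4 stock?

0.541 M

n(LiOH) = 0.03109 x 0.02571 = 0.0007993 mol.
n(HClO4) in the aliquot = 0.0007993 mol.
[diluted HClO4] = 0.0007993 / 0.02390 = 0.03344 M.
Dilution factor = 200.0/12.36 = 16.18, so [stock] = 0.03344 x 16.18 = 0.541 M.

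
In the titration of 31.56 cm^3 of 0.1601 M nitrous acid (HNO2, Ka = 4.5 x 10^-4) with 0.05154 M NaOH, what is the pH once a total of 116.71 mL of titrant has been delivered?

n(acid) = 0.1601 x 0.03156 = 0.005053 mol; n(NaOH) added = 0.05154 x 0.1167 = 0.006015 mol.
Base is in excess by 0.006015 - 0.005053 = 0.0009625 mol in a total volume of 0.1483 L.
[OH^-] = 0.0009625/0.1483 = 0.006491 M, so pOH = 2.19 and pH = 14.00 - 2.19 = 11.81.

11.81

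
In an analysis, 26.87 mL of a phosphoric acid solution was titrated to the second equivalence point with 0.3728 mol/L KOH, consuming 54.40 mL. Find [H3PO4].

n(KOH) = 0.3728 x 0.05440 = 0.02028 mol.
At the second equivalence point, 2 mol OH^- react per mol H3PO4, so n(H3PO4) = 0.02028 / 2 = 0.01014 mol.
[H3PO4] = 0.01014 / 0.02687 L = 0.377 M.

0.377 M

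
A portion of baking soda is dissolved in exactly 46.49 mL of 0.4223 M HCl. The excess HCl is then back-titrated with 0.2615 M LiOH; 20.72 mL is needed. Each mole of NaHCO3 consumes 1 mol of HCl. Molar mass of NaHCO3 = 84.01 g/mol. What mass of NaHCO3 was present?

1.19 g

Total n(HCl) added = 0.4223 x 0.04649 = 0.01963 mol.
n(LiOH) used = 0.2615 x 0.02072 = 0.005418 mol, which equals the excess n(HCl).
So n(HCl) consumed by the sample = 0.01963 - 0.005418 = 0.01421 mol.
n(NaHCO3) = 0.01421 / 1 = 0.01421 mol.
mass = 0.01421 mol x 84.01 g/mol = 1.19 g.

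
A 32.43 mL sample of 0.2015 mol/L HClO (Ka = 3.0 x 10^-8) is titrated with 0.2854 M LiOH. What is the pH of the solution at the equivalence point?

10.30

n(HClO) = 0.2015 x 0.03243 = 0.006535 mol; V(LiOH) at equivalence = 0.006535/0.2854 = 0.02290 L.
At equivalence all the acid is converted to ClO-; total volume = 0.03243 + 0.02290 = 0.05533 L, so [ClO-] = 0.006535/0.05533 = 0.1181 M.
Kb = Kw/Ka = 1.0e-14 / 3.0 x 10^-8 = 3.33e-7.
[OH^-] = sqrt(Kb x [ClO-]) = sqrt(3.33e-7 x 0.1181) = 0.000198 M.
pOH = 3.70, so pH = 14.00 - 3.70 = 10.30.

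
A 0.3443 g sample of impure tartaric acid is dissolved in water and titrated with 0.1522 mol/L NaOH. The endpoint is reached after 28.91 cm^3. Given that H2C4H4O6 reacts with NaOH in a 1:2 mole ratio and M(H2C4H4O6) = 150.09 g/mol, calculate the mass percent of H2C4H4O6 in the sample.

n(NaOH) = 0.1522 x 0.02891 = 0.004400 mol.
n(H2C4H4O6) = 0.004400 / 2 = 0.002200 mol.
mass of H2C4H4O6 = 0.002200 x 150.09 = 0.3302 g.
% purity = 0.3302 / 0.3443 x 100 = 95.9%.

95.9%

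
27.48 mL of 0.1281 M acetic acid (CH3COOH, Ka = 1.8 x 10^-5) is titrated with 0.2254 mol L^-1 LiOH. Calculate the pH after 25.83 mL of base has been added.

n(acid) = 0.1281 x 0.02748 = 0.003520 mol; n(LiOH) added = 0.2254 x 0.02583 = 0.005822 mol.
Base is in excess by 0.005822 - 0.003520 = 0.002302 mol in a total volume of 0.05331 L.
[OH^-] = 0.002302/0.05331 = 0.04318 M, so pOH = 1.36 and pH = 14.00 - 1.36 = 12.64.

12.64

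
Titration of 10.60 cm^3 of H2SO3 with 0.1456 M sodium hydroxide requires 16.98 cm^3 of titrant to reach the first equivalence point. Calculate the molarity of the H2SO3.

n(NaOH) = 0.1456 x 0.01698 = 0.002472 mol.
At the first equivalence point, 1 mol OH^- react per mol H2SO3, so n(H2SO3) = 0.002472 / 1 = 0.002472 mol.
[H2SO3] = 0.002472 / 0.01060 L = 0.233 M.

0.233 M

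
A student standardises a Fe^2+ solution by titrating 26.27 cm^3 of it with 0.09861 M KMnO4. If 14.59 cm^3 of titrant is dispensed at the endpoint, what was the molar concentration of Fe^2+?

n(KMnO4) = 0.09861 x 0.01459 = 0.001439 mol.
From the balanced equation, 1 mol KMnO4 reacts with 5 mol Fe^2+, so n(Fe^2+) = 0.001439 x 5/1 = 0.007194 mol.
[Fe^2+] = 0.007194 / 0.02627 L = 0.274 M.

0.274 M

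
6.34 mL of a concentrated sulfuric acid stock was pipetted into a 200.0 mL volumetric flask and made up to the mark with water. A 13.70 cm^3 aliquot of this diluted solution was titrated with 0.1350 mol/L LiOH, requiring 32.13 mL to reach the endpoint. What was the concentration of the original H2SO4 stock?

n(LiOH) = 0.1350 x 0.03213 = 0.004338 mol.
n(H2SO4) in the aliquot = 0.004338 x 1/2 = 0.002169 mol.
[diluted H2SO4] = 0.002169 / 0.01370 = 0.1583 M.
Dilution factor = 200.0/6.340 = 31.55, so [stock] = 0.1583 x 31.55 = 4.99 M.

4.99 M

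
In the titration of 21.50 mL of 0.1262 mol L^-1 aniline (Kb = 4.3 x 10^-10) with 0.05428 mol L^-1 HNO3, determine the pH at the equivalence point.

n(C6H5NH2) = 0.1262 x 0.02150 = 0.002713 mol; V(HNO3) at equivalence = 0.002713/0.05428 = 0.04999 L.
At equivalence the base is fully converted to C6H5NH3+; total volume = 0.07149 L, so [C6H5NH3+] = 0.002713/0.07149 = 0.03796 M.
Ka(C6H5NH3+) = Kw/Kb = 1.0e-14 / 4.3 x 10^-10 = 2.33e-5.
[H^+] = sqrt(Ka x [C6H5NH3+]) = sqrt(2.33e-5 x 0.03796) = 0.000940 M.
pH = -log(0.000940) = 3.03.

3.03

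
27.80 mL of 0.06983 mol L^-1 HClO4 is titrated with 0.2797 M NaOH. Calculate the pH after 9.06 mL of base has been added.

n(acid) = 0.06983 x 0.02780 = 0.001941 mol; n(NaOH) added = 0.2797 x 0.009060 = 0.002534 mol.
Base is in excess by 0.002534 - 0.001941 = 0.0005928 mol in a total volume of 0.03686 L.
[OH^-] = 0.0005928/0.03686 = 0.01608 M, so pOH = 1.79 and pH = 14.00 - 1.79 = 12.21.

12.21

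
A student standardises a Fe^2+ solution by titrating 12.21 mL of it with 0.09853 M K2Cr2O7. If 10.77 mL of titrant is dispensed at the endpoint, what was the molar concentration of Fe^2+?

0.521 M

n(K2Cr2O7) = 0.09853 x 0.01077 = 0.001061 mol.
From the balanced equation, 1 mol K2Cr2O7 reacts with 6 mol Fe^2+, so n(Fe^2+) = 0.001061 x 6/1 = 0.006367 mol.
[Fe^2+] = 0.006367 / 0.01221 L = 0.521 M.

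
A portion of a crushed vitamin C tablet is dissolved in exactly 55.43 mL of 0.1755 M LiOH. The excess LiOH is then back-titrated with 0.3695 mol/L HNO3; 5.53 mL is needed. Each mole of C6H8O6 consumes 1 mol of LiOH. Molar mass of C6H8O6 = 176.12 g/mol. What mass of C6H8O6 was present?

Total n(LiOH) added = 0.1755 x 0.05543 = 0.009728 mol.
n(HNO3) used = 0.3695 x 0.005530 = 0.002043 mol, which equals the excess n(LiOH).
So n(LiOH) consumed by the sample = 0.009728 - 0.002043 = 0.007685 mol.
n(C6H8O6) = 0.007685 / 1 = 0.007685 mol.
mass = 0.007685 mol x 176.12 g/mol = 1.35 g.

1.35 g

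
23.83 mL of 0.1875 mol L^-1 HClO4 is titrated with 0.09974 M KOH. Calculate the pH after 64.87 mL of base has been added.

12.35

n(acid) = 0.1875 x 0.02383 = 0.004468 mol; n(KOH) added = 0.09974 x 0.06487 = 0.006470 mol.
Base is in excess by 0.006470 - 0.004468 = 0.002002 mol in a total volume of 0.08870 L.
[OH^-] = 0.002002/0.08870 = 0.02257 M, so pOH = 1.65 and pH = 14.00 - 1.65 = 12.35.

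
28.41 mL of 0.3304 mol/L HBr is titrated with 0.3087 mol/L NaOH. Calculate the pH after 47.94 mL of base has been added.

n(acid) = 0.3304 x 0.02841 = 0.009387 mol; n(NaOH) added = 0.3087 x 0.04794 = 0.01480 mol.
Base is in excess by 0.01480 - 0.009387 = 0.005412 mol in a total volume of 0.07635 L.
[OH^-] = 0.005412/0.07635 = 0.07089 M, so pOH = 1.15 and pH = 14.00 - 1.15 = 12.85.

12.85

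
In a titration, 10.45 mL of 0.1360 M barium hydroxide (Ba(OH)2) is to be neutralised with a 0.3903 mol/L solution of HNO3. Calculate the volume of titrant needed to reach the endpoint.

n(Ba(OH)2) = 0.1360 mol/L x 0.01045 L = 0.001421 mol.
The neutralisation is 1 Ba(OH)2 : 2 HNO3, so n(HNO3) = 0.001421 x 2/1 = 0.002842 mol.
V(HNO3) = 0.002842 / 0.3903 = 0.007283 L = 7.28 mL.

7.28 mL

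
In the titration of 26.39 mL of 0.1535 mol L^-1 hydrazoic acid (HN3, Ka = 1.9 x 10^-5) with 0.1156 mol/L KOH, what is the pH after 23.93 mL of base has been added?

Initial n(HN3) = 0.1535 x 0.02639 = 0.004051 mol.
n(KOH) added = 0.1156 x 0.02393 = 0.002766 mol, converting that many moles of HN3 to N3-.
Remaining n(HN3) = 0.001285 mol; n(N3-) = 0.002766 mol.
By Henderson-Hasselbalch, pH = pKa + log([A^-]/[HA]) = 4.72 + log(0.002766/0.001285) = 4.72 + (+0.33) = 5.05.

5.05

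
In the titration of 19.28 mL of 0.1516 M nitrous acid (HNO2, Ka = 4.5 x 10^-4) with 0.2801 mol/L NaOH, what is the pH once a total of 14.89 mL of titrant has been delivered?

n(acid) = 0.1516 x 0.01928 = 0.002923 mol; n(NaOH) added = 0.2801 x 0.01489 = 0.004171 mol.
Base is in excess by 0.004171 - 0.002923 = 0.001248 mol in a total volume of 0.03417 L.
[OH^-] = 0.001248/0.03417 = 0.03652 M, so pOH = 1.44 and pH = 14.00 - 1.44 = 12.56.

12.56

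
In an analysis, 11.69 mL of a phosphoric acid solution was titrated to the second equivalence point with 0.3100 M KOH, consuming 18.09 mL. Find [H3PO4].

n(KOH) = 0.3100 x 0.01809 = 0.005608 mol.
At the second equivalence point, 2 mol OH^- react per mol H3PO4, so n(H3PO4) = 0.005608 / 2 = 0.002804 mol.
[H3PO4] = 0.002804 / 0.01169 L = 0.240 M.

0.240 M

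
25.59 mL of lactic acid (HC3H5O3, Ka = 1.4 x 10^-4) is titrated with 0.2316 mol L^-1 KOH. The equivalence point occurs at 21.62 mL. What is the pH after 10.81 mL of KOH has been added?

10.81 mL is exactly half the equivalence volume (21.62/2), i.e. the half-equivalence point.
There, n(HA) = n(A^-), so pH = pKa = -log(1.4 x 10^-4) = 3.85.

3.85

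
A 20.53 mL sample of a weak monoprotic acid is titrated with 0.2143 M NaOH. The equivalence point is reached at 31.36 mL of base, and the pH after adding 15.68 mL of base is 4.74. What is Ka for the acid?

15.68 mL is half of the equivalence volume, so this is the half-equivalence point where [HA] = [A^-].
At half-equivalence pH = pKa, so pKa = 4.74.
Ka = 10^(-4.74) = 1.8 x 10^-5.

1.8 x 10^-5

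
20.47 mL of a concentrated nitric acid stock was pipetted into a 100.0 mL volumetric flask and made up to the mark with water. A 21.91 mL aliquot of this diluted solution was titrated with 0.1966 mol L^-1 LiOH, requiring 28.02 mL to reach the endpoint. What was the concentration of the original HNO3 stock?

n(LiOH) = 0.1966 x 0.02802 = 0.005509 mol.
n(HNO3) in the aliquot = 0.005509 mol.
[diluted HNO3] = 0.005509 / 0.02191 = 0.2514 M.
Dilution factor = 100.0/20.47 = 4.885, so [stock] = 0.2514 x 4.885 = 1.23 M.

1.23 M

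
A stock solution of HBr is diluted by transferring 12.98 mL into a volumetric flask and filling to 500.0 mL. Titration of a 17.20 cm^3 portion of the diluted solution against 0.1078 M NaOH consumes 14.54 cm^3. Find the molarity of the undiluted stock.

n(NaOH) = 0.1078 x 0.01454 = 0.001567 mol.
n(HBr) in the aliquot = 0.001567 mol.
[diluted HBr] = 0.001567 / 0.01720 = 0.09113 M.
Dilution factor = 500.0/12.98 = 38.52, so [stock] = 0.09113 x 38.52 = 3.51 M.

3.51 M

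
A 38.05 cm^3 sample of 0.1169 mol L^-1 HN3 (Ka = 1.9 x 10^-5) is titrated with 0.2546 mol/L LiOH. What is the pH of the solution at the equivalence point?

8.81

n(HN3) = 0.1169 x 0.03805 = 0.004448 mol; V(LiOH) at equivalence = 0.004448/0.2546 = 0.01747 L.
At equivalence all the acid is converted to N3-; total volume = 0.03805 + 0.01747 = 0.05552 L, so [N3-] = 0.004448/0.05552 = 0.08012 M.
Kb = Kw/Ka = 1.0e-14 / 1.9 x 10^-5 = 5.26e-10.
[OH^-] = sqrt(Kb x [N3-]) = sqrt(5.26e-10 x 0.08012) = 6.49e-6 M.
pOH = 5.19, so pH = 14.00 - 5.19 = 8.81.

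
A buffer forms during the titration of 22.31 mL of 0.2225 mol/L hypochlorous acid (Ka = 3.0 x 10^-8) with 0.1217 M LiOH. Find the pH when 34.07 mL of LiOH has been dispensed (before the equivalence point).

8.23

Initial n(HClO) = 0.2225 x 0.02231 = 0.004964 mol.
n(LiOH) added = 0.1217 x 0.03407 = 0.004146 mol, converting that many moles of HClO to ClO-.
Remaining n(HClO) = 0.0008177 mol; n(ClO-) = 0.004146 mol.
By Henderson-Hasselbalch, pH = pKa + log([A^-]/[HA]) = 7.52 + log(0.004146/0.0008177) = 7.52 + (+0.71) = 8.23.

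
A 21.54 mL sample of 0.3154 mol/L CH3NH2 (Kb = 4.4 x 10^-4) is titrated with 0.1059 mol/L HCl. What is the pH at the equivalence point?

n(CH3NH2) = 0.3154 x 0.02154 = 0.006794 mol; V(HCl) at equivalence = 0.006794/0.1059 = 0.06415 L.
At equivalence the base is fully converted to CH3NH3+; total volume = 0.08569 L, so [CH3NH3+] = 0.006794/0.08569 = 0.07928 M.
Ka(CH3NH3+) = Kw/Kb = 1.0e-14 / 4.4 x 10^-4 = 2.27e-11.
[H^+] = sqrt(Ka x [CH3NH3+]) = sqrt(2.27e-11 x 0.07928) = 1.34e-6 M.
pH = -log(1.34e-6) = 5.87.

5.87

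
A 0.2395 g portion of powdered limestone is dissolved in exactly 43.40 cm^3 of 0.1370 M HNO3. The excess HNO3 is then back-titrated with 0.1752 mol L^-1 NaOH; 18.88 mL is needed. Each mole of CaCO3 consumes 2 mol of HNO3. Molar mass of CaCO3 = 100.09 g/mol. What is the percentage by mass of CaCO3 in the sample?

Total n(HNO3) added = 0.1370 x 0.04340 = 0.005946 mol.
n(NaOH) used = 0.1752 x 0.01888 = 0.003308 mol, which equals the excess n(HNO3).
So n(HNO3) consumed by the sample = 0.005946 - 0.003308 = 0.002638 mol.
n(CaCO3) = 0.002638 / 2 = 0.001319 mol.
mass CaCO3 = 0.001319 x 100.09 = 0.1320 g, so %CaCO3 = 0.1320/0.2395 x 100 = 55.1%.

55.1%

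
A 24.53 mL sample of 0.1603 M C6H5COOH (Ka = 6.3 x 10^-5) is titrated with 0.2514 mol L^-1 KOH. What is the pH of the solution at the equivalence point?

n(C6H5COOH) = 0.1603 x 0.02453 = 0.003932 mol; V(KOH) at equivalence = 0.003932/0.2514 = 0.01564 L.
At equivalence all the acid is converted to C6H5COO-; total volume = 0.02453 + 0.01564 = 0.04017 L, so [C6H5COO-] = 0.003932/0.04017 = 0.09789 M.
Kb = Kw/Ka = 1.0e-14 / 6.3 x 10^-5 = 1.59e-10.
[OH^-] = sqrt(Kb x [C6H5COO-]) = sqrt(1.59e-10 x 0.09789) = 3.94e-6 M.
pOH = 5.40, so pH = 14.00 - 5.40 = 8.60.

8.60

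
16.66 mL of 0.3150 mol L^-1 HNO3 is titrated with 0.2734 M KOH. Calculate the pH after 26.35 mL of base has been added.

12.66

n(acid) = 0.3150 x 0.01666 = 0.005248 mol; n(KOH) added = 0.2734 x 0.02635 = 0.007204 mol.
Base is in excess by 0.007204 - 0.005248 = 0.001956 mol in a total volume of 0.04301 L.
[OH^-] = 0.001956/0.04301 = 0.04548 M, so pOH = 1.34 and pH = 14.00 - 1.34 = 12.66.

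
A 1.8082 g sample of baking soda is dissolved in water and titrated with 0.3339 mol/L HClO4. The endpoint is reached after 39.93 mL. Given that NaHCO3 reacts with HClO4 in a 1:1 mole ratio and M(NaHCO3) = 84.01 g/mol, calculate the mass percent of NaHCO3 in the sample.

61.9%

n(HClO4) = 0.3339 x 0.03993 = 0.01333 mol.
n(NaHCO3) = 0.01333 / 1 = 0.01333 mol.
mass of NaHCO3 = 0.01333 x 84.01 = 1.120 g.
% purity = 1.120 / 1.8082 x 100 = 61.9%.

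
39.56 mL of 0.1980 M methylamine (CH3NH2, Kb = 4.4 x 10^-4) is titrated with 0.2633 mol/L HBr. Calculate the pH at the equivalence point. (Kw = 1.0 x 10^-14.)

5.80

n(CH3NH2) = 0.1980 x 0.03956 = 0.007833 mol; V(HBr) at equivalence = 0.007833/0.2633 = 0.02975 L.
At equivalence the base is fully converted to CH3NH3+; total volume = 0.06931 L, so [CH3NH3+] = 0.007833/0.06931 = 0.1130 M.
Ka(CH3NH3+) = Kw/Kb = 1.0e-14 / 4.4 x 10^-4 = 2.27e-11.
[H^+] = sqrt(Ka x [CH3NH3+]) = sqrt(2.27e-11 x 0.1130) = 1.60e-6 M.
pH = -log(1.60e-6) = 5.80.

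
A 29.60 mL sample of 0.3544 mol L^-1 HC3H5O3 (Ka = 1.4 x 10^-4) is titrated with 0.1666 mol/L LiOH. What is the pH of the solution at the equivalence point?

8.45

n(HC3H5O3) = 0.3544 x 0.02960 = 0.01049 mol; V(LiOH) at equivalence = 0.01049/0.1666 = 0.06297 L.
At equivalence all the acid is converted to C3H5O3-; total volume = 0.02960 + 0.06297 = 0.09257 L, so [C3H5O3-] = 0.01049/0.09257 = 0.1133 M.
Kb = Kw/Ka = 1.0e-14 / 1.4 x 10^-4 = 7.14e-11.
[OH^-] = sqrt(Kb x [C3H5O3-]) = sqrt(7.14e-11 x 0.1133) = 2.85e-6 M.
pOH = 5.55, so pH = 14.00 - 5.55 = 8.45.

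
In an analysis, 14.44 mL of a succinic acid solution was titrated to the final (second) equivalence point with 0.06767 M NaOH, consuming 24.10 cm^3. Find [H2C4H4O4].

n(NaOH) = 0.06767 x 0.02410 = 0.001631 mol.
At the final (second) equivalence point, 2 mol OH^- react per mol H2C4H4O4, so n(H2C4H4O4) = 0.001631 / 2 = 0.0008154 mol.
[H2C4H4O4] = 0.0008154 / 0.01444 L = 0.0565 M.

0.0565 M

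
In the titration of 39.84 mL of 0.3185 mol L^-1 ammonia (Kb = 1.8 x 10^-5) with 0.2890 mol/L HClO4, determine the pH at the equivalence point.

n(NH3) = 0.3185 x 0.03984 = 0.01269 mol; V(HClO4) at equivalence = 0.01269/0.2890 = 0.04391 L.
At equivalence the base is fully converted to NH4+; total volume = 0.08375 L, so [NH4+] = 0.01269/0.08375 = 0.1515 M.
Ka(NH4+) = Kw/Kb = 1.0e-14 / 1.8 x 10^-5 = 5.56e-10.
[H^+] = sqrt(Ka x [NH4+]) = sqrt(5.56e-10 x 0.1515) = 9.17e-6 M.
pH = -log(9.17e-6) = 5.04.

5.04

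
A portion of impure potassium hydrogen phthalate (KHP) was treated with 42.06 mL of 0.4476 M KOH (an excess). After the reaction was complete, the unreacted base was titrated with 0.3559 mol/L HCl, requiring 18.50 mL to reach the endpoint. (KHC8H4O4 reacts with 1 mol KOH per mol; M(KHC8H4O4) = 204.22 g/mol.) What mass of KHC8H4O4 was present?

Total n(KOH) added = 0.4476 x 0.04206 = 0.01883 mol.
n(HCl) used = 0.3559 x 0.01850 = 0.006584 mol, which equals the excess n(KOH).
So n(KOH) consumed by the sample = 0.01883 - 0.006584 = 0.01224 mol.
n(KHC8H4O4) = 0.01224 / 1 = 0.01224 mol.
mass = 0.01224 mol x 204.22 g/mol = 2.50 g.

2.50 g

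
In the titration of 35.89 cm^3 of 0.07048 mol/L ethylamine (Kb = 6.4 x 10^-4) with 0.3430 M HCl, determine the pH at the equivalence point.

n(C2H5NH2) = 0.07048 x 0.03589 = 0.002530 mol; V(HCl) at equivalence = 0.002530/0.3430 = 0.007375 L.
At equivalence the base is fully converted to C2H5NH3+; total volume = 0.04326 L, so [C2H5NH3+] = 0.002530/0.04326 = 0.05847 M.
Ka(C2H5NH3+) = Kw/Kb = 1.0e-14 / 6.4 x 10^-4 = 1.56e-11.
[H^+] = sqrt(Ka x [C2H5NH3+]) = sqrt(1.56e-11 x 0.05847) = 9.56e-7 M.
pH = -log(9.56e-7) = 6.02.

6.02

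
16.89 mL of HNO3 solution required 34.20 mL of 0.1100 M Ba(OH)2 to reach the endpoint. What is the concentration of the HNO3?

n(Ba(OH)2) delivered = 0.1100 x 0.03420 = 0.003762 mol.
The reaction is 2 HNO3 + 1 Ba(OH)2, so n(HNO3) = 0.003762 x 2/1 = 0.007524 mol.
[HNO3] = 0.007524 mol / 0.01689 L = 0.445 M.

0.445 M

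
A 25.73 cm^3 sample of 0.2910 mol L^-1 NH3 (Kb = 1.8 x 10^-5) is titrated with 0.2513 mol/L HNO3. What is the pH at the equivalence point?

5.06

n(NH3) = 0.2910 x 0.02573 = 0.007487 mol; V(HNO3) at equivalence = 0.007487/0.2513 = 0.02979 L.
At equivalence the base is fully converted to NH4+; total volume = 0.05552 L, so [NH4+] = 0.007487/0.05552 = 0.1348 M.
Ka(NH4+) = Kw/Kb = 1.0e-14 / 1.8 x 10^-5 = 5.56e-10.
[H^+] = sqrt(Ka x [NH4+]) = sqrt(5.56e-10 x 0.1348) = 8.66e-6 M.
pH = -log(8.66e-6) = 5.06.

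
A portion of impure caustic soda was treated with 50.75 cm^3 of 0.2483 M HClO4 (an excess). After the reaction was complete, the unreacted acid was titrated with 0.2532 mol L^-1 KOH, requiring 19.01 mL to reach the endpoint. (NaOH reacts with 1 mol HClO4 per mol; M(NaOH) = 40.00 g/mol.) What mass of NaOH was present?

0.312 g

Total n(HClO4) added = 0.2483 x 0.05075 = 0.01260 mol.
n(KOH) used = 0.2532 x 0.01901 = 0.004813 mol, which equals the excess n(HClO4).
So n(HClO4) consumed by the sample = 0.01260 - 0.004813 = 0.007788 mol.
n(NaOH) = 0.007788 / 1 = 0.007788 mol.
mass = 0.007788 mol x 40.00 g/mol = 0.312 g.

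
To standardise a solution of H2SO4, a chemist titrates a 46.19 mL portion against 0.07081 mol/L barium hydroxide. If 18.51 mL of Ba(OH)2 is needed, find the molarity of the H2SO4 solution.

n(Ba(OH)2) delivered = 0.07081 x 0.01851 = 0.001311 mol.
For a 1:1 reaction, n(H2SO4) = 0.001311 mol.
[H2SO4] = 0.001311 mol / 0.04619 L = 0.0284 M.

0.0284 M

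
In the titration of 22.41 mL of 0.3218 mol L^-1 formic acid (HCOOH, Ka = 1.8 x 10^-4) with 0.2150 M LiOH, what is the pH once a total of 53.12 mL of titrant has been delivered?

n(acid) = 0.3218 x 0.02241 = 0.007212 mol; n(LiOH) added = 0.2150 x 0.05312 = 0.01142 mol.
Base is in excess by 0.01142 - 0.007212 = 0.004209 mol in a total volume of 0.07553 L.
[OH^-] = 0.004209/0.07553 = 0.05573 M, so pOH = 1.25 and pH = 14.00 - 1.25 = 12.75.

12.75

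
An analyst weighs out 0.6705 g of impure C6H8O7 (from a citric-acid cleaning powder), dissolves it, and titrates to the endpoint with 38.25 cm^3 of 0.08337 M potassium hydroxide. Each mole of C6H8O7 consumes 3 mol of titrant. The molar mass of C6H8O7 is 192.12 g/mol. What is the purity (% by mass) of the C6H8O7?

30.5%

n(KOH) = 0.08337 x 0.03825 = 0.003189 mol.
n(C6H8O7) = 0.003189 / 3 = 0.001063 mol.
mass of C6H8O7 = 0.001063 x 192.12 = 0.2042 g.
% purity = 0.2042 / 0.6705 x 100 = 30.5%.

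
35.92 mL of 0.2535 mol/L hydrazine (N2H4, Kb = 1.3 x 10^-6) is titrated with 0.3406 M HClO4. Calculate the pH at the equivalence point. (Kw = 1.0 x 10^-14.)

n(N2H4) = 0.2535 x 0.03592 = 0.009106 mol; V(HClO4) at equivalence = 0.009106/0.3406 = 0.02673 L.
At equivalence the base is fully converted to N2H5+; total volume = 0.06265 L, so [N2H5+] = 0.009106/0.06265 = 0.1453 M.
Ka(N2H5+) = Kw/Kb = 1.0e-14 / 1.3 x 10^-6 = 7.69e-9.
[H^+] = sqrt(Ka x [N2H5+]) = sqrt(7.69e-9 x 0.1453) = 3.34e-5 M.
pH = -log(3.34e-5) = 4.48.

4.48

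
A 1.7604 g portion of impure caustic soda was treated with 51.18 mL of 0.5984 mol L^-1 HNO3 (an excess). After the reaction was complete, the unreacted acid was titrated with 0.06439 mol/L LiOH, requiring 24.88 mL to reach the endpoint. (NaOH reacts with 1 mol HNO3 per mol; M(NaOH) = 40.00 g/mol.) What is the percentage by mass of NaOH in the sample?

65.9%

Total n(HNO3) added = 0.5984 x 0.05118 = 0.03063 mol.
n(LiOH) used = 0.06439 x 0.02488 = 0.001602 mol, which equals the excess n(HNO3).
So n(HNO3) consumed by the sample = 0.03063 - 0.001602 = 0.02902 mol.
n(NaOH) = 0.02902 / 1 = 0.02902 mol.
mass NaOH = 0.02902 x 40.00 = 1.161 g, so %NaOH = 1.161/1.7604 x 100 = 65.9%.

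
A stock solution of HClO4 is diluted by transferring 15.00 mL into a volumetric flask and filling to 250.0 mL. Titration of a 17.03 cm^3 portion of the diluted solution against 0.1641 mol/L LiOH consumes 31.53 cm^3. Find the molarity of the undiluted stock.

5.06 M

n(LiOH) = 0.1641 x 0.03153 = 0.005174 mol.
n(HClO4) in the aliquot = 0.005174 mol.
[diluted HClO4] = 0.005174 / 0.01703 = 0.3038 M.
Dilution factor = 250.0/15.00 = 16.67, so [stock] = 0.3038 x 16.67 = 5.06 M.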